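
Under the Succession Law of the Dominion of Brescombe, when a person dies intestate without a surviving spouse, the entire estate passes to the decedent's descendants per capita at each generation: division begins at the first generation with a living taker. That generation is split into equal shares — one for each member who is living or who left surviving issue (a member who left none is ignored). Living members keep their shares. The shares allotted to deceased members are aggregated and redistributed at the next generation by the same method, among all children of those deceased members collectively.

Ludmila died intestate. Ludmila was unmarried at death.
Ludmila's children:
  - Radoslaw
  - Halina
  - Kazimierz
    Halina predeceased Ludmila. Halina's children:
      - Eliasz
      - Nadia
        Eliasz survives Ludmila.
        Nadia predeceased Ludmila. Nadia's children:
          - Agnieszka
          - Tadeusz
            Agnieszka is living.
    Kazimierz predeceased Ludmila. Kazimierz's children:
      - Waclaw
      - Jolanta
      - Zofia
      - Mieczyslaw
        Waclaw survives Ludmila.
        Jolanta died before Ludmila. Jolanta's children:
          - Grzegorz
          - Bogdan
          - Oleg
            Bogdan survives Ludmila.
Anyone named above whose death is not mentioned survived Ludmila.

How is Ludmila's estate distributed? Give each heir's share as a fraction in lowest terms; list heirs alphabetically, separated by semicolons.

There is no surviving spouse, so the entire estate passes to Ludmila's descendants per capita at each generation.
At generation 1 (Radoslaw, Halina, Kazimierz) there are 3 shares of (1)/3 = 1/3 each.
Living: Radoslaw — each takes 1/3.
Deceased: Halina and Kazimierz. Their combined 2/3 is pooled and carried to generation 2.
At generation 2 (Eliasz, Nadia, Waclaw, Jolanta, Zofia, Mieczyslaw) there are 6 shares of (2/3)/6 = 1/9 each.
Living: Eliasz, Waclaw, Zofia, and Mieczyslaw — each takes 1/9.
Deceased: Nadia and Jolanta. Their combined 2/9 is pooled and carried to generation 3.
At generation 3 (Agnieszka, Tadeusz, Grzegorz, Bogdan, Oleg) there are 5 shares of (2/9)/5 = 2/45 each.
Living: Agnieszka, Tadeusz, Grzegorz, Bogdan, and Oleg — each takes 2/45.

Agnieszka 2/45; Bogdan 2/45; Eliasz 1/9; Grzegorz 2/45; Mieczyslaw 1/9; Oleg 2/45; Radoslaw 1/3; Tadeusz 2/45; Waclaw 1/9; Zofia 1/9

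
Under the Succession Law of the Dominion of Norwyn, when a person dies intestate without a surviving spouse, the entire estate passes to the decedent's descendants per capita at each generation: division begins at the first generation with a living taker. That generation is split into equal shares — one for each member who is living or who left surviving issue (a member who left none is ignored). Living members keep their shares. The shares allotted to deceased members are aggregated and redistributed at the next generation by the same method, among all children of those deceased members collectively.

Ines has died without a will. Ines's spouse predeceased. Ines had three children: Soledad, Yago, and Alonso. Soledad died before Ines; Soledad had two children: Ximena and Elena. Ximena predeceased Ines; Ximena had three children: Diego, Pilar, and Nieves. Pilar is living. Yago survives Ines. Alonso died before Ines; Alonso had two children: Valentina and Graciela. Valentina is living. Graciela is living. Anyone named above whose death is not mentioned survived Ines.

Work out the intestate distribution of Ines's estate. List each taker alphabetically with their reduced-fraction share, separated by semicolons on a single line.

Diego 1/18; Elena 1/6; Graciela 1/6; Nieves 1/18; Pilar 1/18; Valentina 1/6; Yago 1/3

There is no surviving spouse, so the entire estate passes to Ines's descendants per capita at each generation.
At generation 1 (Soledad, Yago, Alonso) there are 3 shares of (1)/3 = 1/3 each.
Living: Yago — each takes 1/3.
Deceased: Soledad and Alonso. Their combined 2/3 is pooled and carried to generation 2.
At generation 2 (Ximena, Elena, Valentina, Graciela) there are 4 shares of (2/3)/4 = 1/6 each.
Living: Elena, Valentina, and Graciela — each takes 1/6.
Deceased: Ximena. That 1/6 share is carried to generation 3.
At generation 3 (Diego, Pilar, Nieves) there are 3 shares of (1/6)/3 = 1/18 each.
Living: Diego, Pilar, and Nieves — each takes 1/18.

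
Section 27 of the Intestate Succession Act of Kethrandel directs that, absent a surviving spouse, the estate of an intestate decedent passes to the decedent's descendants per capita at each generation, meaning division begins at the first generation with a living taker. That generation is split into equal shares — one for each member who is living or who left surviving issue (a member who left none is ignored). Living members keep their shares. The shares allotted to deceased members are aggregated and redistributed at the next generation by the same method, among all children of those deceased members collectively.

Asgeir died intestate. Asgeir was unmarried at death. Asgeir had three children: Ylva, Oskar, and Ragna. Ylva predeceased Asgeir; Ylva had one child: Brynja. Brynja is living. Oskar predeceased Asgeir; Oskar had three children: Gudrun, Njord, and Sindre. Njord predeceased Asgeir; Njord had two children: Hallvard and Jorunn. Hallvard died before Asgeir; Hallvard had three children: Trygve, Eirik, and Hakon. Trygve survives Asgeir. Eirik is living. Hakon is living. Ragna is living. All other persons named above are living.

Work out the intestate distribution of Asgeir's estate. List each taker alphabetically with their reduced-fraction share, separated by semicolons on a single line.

Brynja 1/6; Eirik 1/36; Gudrun 1/6; Hakon 1/36; Jorunn 1/12; Ragna 1/3; Sindre 1/6; Trygve 1/36

There is no surviving spouse, so the entire estate passes to Asgeir's descendants per capita at each generation.
At generation 1 (Ylva, Oskar, Ragna) there are 3 shares of (1)/3 = 1/3 each.
Living: Ragna — each takes 1/3.
Deceased: Ylva and Oskar. Their combined 2/3 is pooled and carried to generation 2.
At generation 2 (Brynja, Gudrun, Njord, Sindre) there are 4 shares of (2/3)/4 = 1/6 each.
Living: Brynja, Gudrun, and Sindre — each takes 1/6.
Deceased: Njord. That 1/6 share is carried to generation 3.
At generation 3 (Hallvard, Jorunn) there are 2 shares of (1/6)/2 = 1/12 each.
Living: Jorunn — each takes 1/12.
Deceased: Hallvard. That 1/12 share is carried to generation 4.
At generation 4 (Trygve, Eirik, Hakon) there are 3 shares of (1/12)/3 = 1/36 each.
Living: Trygve, Eirik, and Hakon — each takes 1/36.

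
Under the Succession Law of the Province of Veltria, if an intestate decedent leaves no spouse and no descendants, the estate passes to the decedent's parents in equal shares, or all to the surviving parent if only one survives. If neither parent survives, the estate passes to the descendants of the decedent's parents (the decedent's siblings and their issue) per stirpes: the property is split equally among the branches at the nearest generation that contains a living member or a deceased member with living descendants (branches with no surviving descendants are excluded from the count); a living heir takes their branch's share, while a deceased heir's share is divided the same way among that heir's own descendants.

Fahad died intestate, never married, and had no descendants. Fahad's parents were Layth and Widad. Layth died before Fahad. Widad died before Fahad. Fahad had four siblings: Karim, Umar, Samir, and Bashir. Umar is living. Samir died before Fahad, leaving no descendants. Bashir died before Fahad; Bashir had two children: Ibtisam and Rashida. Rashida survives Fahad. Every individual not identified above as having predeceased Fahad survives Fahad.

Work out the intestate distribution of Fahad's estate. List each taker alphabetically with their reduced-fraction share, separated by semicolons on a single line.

Ibtisam 1/6; Karim 1/3; Rashida 1/6; Umar 1/3

Neither parent survives and there are no descendants, so the estate passes to Fahad's siblings and their issue per stirpes.
Samir left no surviving issue, so that branch lapses and is disregarded.
The estate is divided into 3 equal shares of 1/3 among Karim, Umar, Bashir.
Karim is living and takes 1/3.
Umar is living and takes 1/3.
Bashir predeceased; the 1/3 allotted to Bashir's branch passes to Bashir's issue by representation.
The 1/3 is divided into 2 equal shares of 1/6 among Ibtisam, Rashida.
Ibtisam is living and takes 1/6.
Rashida is living and takes 1/6.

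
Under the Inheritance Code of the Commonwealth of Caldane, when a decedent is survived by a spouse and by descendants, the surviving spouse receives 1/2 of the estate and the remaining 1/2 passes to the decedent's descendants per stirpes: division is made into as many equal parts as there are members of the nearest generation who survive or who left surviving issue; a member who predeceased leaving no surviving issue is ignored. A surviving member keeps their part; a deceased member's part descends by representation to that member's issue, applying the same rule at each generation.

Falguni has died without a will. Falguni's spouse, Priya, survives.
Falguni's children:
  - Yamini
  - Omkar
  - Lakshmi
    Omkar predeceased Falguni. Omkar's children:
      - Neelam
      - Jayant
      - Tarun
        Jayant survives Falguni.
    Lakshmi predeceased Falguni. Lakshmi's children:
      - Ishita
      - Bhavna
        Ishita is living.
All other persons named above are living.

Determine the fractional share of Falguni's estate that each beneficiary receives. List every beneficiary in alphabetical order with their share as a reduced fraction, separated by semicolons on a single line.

Bhavna 1/12; Ishita 1/12; Jayant 1/18; Neelam 1/18; Priya 1/2; Tarun 1/18; Yamini 1/6

Priya, as surviving spouse, takes 1/2.
The remaining 1/2 passes to Falguni's descendants per stirpes.
The 1/2 is divided into 3 equal shares of 1/6 among Yamini, Omkar, Lakshmi.
Yamini is living and takes 1/6.
Omkar predeceased; the 1/6 allotted to Omkar's branch passes to Omkar's issue by representation.
The 1/6 is divided into 3 equal shares of 1/18 among Neelam, Jayant, Tarun.
Neelam is living and takes 1/18.
Jayant is living and takes 1/18.
Tarun is living and takes 1/18.
Lakshmi predeceased; the 1/6 allotted to Lakshmi's branch passes to Lakshmi's issue by representation.
The 1/6 is divided into 2 equal shares of 1/12 among Ishita, Bhavna.
Ishita is living and takes 1/12.
Bhavna is living and takes 1/12.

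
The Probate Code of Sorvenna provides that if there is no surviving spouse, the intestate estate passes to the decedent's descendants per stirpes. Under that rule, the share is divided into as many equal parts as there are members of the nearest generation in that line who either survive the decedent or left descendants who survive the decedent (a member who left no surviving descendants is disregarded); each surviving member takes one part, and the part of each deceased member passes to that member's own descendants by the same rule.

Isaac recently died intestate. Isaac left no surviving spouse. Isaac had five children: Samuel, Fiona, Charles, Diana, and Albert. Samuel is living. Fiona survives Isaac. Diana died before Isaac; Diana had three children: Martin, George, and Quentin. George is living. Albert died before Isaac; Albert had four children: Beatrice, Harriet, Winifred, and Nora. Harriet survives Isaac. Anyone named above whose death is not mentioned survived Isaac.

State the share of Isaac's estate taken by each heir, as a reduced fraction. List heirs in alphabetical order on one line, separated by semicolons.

Beatrice 1/20; Charles 1/5; Fiona 1/5; George 1/15; Harriet 1/20; Martin 1/15; Nora 1/20; Quentin 1/15; Samuel 1/5; Winifred 1/20

There is no surviving spouse, so the entire estate passes to Isaac's descendants per stirpes.
The estate is divided into 5 equal shares of 1/5 among Samuel, Fiona, Charles, Diana, Albert.
Samuel is living and takes 1/5.
Fiona is living and takes 1/5.
Charles is living and takes 1/5.
Diana predeceased; the 1/5 allotted to Diana's branch passes to Diana's issue by representation.
The 1/5 is divided into 3 equal shares of 1/15 among Martin, George, Quentin.
Martin is living and takes 1/15.
George is living and takes 1/15.
Quentin is living and takes 1/15.
Albert predeceased; the 1/5 allotted to Albert's branch passes to Albert's issue by representation.
The 1/5 is divided into 4 equal shares of 1/20 among Beatrice, Harriet, Winifred, Nora.
Beatrice is living and takes 1/20.
Harriet is living and takes 1/20.
Winifred is living and takes 1/20.
Nora is living and takes 1/20.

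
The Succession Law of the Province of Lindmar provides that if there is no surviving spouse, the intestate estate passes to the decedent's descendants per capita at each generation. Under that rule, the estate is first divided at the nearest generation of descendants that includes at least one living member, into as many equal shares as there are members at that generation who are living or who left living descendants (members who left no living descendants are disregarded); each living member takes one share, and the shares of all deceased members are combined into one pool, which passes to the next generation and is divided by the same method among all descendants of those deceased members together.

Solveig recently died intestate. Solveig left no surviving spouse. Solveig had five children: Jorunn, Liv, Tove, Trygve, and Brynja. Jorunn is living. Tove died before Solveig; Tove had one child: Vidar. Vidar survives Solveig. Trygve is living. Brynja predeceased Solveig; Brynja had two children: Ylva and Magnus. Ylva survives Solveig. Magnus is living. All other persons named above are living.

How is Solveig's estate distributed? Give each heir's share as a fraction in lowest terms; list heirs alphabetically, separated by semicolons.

Jorunn 1/5; Liv 1/5; Magnus 2/15; Trygve 1/5; Vidar 2/15; Ylva 2/15

There is no surviving spouse, so the entire estate passes to Solveig's descendants per capita at each generation.
At generation 1 (Jorunn, Liv, Tove, Trygve, Brynja) there are 5 shares of (1)/5 = 1/5 each.
Living: Jorunn, Liv, and Trygve — each takes 1/5.
Deceased: Tove and Brynja. Their combined 2/5 is pooled and carried to generation 2.
At generation 2 (Vidar, Ylva, Magnus) there are 3 shares of (2/5)/3 = 2/15 each.
Living: Vidar, Ylva, and Magnus — each takes 2/15.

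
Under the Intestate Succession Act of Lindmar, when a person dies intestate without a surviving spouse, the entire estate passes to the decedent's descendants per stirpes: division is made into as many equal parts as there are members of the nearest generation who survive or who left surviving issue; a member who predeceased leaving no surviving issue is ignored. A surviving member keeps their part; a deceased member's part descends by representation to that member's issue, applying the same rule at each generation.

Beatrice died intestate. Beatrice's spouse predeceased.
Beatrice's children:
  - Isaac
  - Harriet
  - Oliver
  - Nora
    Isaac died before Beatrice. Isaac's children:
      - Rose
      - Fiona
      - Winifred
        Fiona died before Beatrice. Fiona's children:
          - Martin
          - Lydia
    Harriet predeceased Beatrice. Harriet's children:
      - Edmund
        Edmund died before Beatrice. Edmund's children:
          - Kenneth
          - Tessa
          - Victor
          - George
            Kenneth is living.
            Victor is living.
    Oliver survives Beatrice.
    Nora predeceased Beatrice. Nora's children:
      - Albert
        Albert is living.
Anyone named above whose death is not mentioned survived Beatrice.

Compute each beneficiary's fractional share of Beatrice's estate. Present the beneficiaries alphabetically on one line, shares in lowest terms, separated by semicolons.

There is no surviving spouse, so the entire estate passes to Beatrice's descendants per stirpes.
The estate is divided into 4 equal shares of 1/4 among Isaac, Harriet, Oliver, Nora.
Isaac predeceased; the 1/4 allotted to Isaac's branch passes to Isaac's issue by representation.
The 1/4 is divided into 3 equal shares of 1/12 among Rose, Fiona, Winifred.
Rose is living and takes 1/12.
Fiona predeceased; the 1/12 allotted to Fiona's branch passes to Fiona's issue by representation.
The 1/12 is divided into 2 equal shares of 1/24 among Martin, Lydia.
Martin is living and takes 1/24.
Lydia is living and takes 1/24.
Winifred is living and takes 1/12.
Harriet predeceased; the 1/4 allotted to Harriet's branch passes to Harriet's issue by representation.
Edmund's line is the sole branch at this level, so the full 1/4 passes to Edmund's issue by representation.
The 1/4 is divided into 4 equal shares of 1/16 among Kenneth, Tessa, Victor, George.
Kenneth is living and takes 1/16.
Tessa is living and takes 1/16.
Victor is living and takes 1/16.
George is living and takes 1/16.
Oliver is living and takes 1/4.
Nora predeceased; the 1/4 allotted to Nora's branch passes to Nora's issue by representation.
Albert is the sole taker at this level and receives the full 1/4.

Albert 1/4; George 1/16; Kenneth 1/16; Lydia 1/24; Martin 1/24; Oliver 1/4; Rose 1/12; Tessa 1/16; Victor 1/16; Winifred 1/12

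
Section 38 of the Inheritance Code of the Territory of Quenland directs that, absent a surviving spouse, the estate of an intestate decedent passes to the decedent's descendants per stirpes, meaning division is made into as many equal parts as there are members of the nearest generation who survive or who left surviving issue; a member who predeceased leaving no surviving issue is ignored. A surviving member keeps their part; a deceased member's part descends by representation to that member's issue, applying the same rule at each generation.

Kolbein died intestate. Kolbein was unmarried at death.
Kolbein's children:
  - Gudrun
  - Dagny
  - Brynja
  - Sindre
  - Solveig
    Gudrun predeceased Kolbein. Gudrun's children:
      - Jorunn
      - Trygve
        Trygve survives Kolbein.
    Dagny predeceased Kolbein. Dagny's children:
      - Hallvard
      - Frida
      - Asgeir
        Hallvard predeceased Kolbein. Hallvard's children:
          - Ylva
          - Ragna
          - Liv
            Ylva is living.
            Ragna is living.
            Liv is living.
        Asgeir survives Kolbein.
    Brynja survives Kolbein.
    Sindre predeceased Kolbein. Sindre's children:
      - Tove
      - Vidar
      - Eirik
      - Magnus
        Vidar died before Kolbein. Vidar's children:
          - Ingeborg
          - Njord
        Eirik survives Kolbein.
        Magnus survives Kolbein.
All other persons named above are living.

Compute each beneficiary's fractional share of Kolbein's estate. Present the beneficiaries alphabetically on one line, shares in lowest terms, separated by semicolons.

Asgeir 1/15; Brynja 1/5; Eirik 1/20; Frida 1/15; Ingeborg 1/40; Jorunn 1/10; Liv 1/45; Magnus 1/20; Njord 1/40; Ragna 1/45; Solveig 1/5; Tove 1/20; Trygve 1/10; Ylva 1/45

There is no surviving spouse, so the entire estate passes to Kolbein's descendants per stirpes.
The estate is divided into 5 equal shares of 1/5 among Gudrun, Dagny, Brynja, Sindre, Solveig.
Gudrun predeceased; the 1/5 allotted to Gudrun's branch passes to Gudrun's issue by representation.
The 1/5 is divided into 2 equal shares of 1/10 among Jorunn, Trygve.
Jorunn is living and takes 1/10.
Trygve is living and takes 1/10.
Dagny predeceased; the 1/5 allotted to Dagny's branch passes to Dagny's issue by representation.
The 1/5 is divided into 3 equal shares of 1/15 among Hallvard, Frida, Asgeir.
Hallvard predeceased; the 1/15 allotted to Hallvard's branch passes to Hallvard's issue by representation.
The 1/15 is divided into 3 equal shares of 1/45 among Ylva, Ragna, Liv.
Ylva is living and takes 1/45.
Ragna is living and takes 1/45.
Liv is living and takes 1/45.
Frida is living and takes 1/15.
Asgeir is living and takes 1/15.
Brynja is living and takes 1/5.
Sindre predeceased; the 1/5 allotted to Sindre's branch passes to Sindre's issue by representation.
The 1/5 is divided into 4 equal shares of 1/20 among Tove, Vidar, Eirik, Magnus.
Tove is living and takes 1/20.
Vidar predeceased; the 1/20 allotted to Vidar's branch passes to Vidar's issue by representation.
The 1/20 is divided into 2 equal shares of 1/40 among Ingeborg, Njord.
Ingeborg is living and takes 1/40.
Njord is living and takes 1/40.
Eirik is living and takes 1/20.
Magnus is living and takes 1/20.
Solveig is living and takes 1/5.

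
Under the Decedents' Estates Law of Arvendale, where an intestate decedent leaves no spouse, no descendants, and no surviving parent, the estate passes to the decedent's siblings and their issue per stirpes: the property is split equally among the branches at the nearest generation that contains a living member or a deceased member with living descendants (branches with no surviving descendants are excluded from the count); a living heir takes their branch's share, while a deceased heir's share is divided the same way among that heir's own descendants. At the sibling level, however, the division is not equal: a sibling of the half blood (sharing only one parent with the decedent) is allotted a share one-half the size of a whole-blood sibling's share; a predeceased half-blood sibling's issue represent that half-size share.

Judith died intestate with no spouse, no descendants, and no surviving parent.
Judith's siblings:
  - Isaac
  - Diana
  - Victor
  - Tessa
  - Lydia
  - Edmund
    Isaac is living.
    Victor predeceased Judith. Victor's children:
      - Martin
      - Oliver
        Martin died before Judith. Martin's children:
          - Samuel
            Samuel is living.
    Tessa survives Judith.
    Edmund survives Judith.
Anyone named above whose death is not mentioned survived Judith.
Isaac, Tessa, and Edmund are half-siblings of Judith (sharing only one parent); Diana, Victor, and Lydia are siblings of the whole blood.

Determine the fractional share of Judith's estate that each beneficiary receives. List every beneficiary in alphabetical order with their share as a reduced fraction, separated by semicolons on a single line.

Diana 2/9; Edmund 1/9; Isaac 1/9; Lydia 2/9; Oliver 1/9; Samuel 1/9; Tessa 1/9

No spouse, descendants, or parent survives, so the estate passes to Judith's siblings per stirpes.
Half-blood siblings count for one-half the weight of whole-blood siblings at the initial division.
Dividing 1 in proportion to weights (total weight 9/2): Isaac (weight 1/2) → 1/9; Diana (weight 1) → 2/9; Victor (weight 1) → 2/9; Tessa (weight 1/2) → 1/9; Lydia (weight 1) → 2/9; Edmund (weight 1/2) → 1/9.
Isaac is living and takes 1/9.
Diana is living and takes 2/9.
Victor predeceased; the 2/9 allotted to Victor's branch passes to Victor's issue by representation.
The 2/9 is divided into 2 equal shares of 1/9 among Martin, Oliver.
Martin predeceased; the 1/9 allotted to Martin's branch passes to Martin's issue by representation.
Samuel is the sole taker at this level and receives the full 1/9.
Oliver is living and takes 1/9.
Tessa is living and takes 1/9.
Lydia is living and takes 2/9.
Edmund is living and takes 1/9.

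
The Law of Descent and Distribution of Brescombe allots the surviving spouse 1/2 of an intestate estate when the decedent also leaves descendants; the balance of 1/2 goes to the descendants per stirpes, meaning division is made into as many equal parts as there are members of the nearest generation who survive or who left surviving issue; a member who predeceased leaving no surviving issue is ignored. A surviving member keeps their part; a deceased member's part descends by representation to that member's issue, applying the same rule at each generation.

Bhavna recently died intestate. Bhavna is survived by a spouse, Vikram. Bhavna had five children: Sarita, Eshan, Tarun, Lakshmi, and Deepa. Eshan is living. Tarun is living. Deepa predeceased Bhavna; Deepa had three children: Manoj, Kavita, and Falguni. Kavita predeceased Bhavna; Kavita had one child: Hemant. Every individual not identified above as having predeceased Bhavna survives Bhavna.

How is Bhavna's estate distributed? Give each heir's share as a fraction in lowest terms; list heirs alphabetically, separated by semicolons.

Eshan 1/10; Falguni 1/30; Hemant 1/30; Lakshmi 1/10; Manoj 1/30; Sarita 1/10; Tarun 1/10; Vikram 1/2

Vikram, as surviving spouse, takes 1/2.
The remaining 1/2 passes to Bhavna's descendants per stirpes.
The 1/2 is divided into 5 equal shares of 1/10 among Sarita, Eshan, Tarun, Lakshmi, Deepa.
Sarita is living and takes 1/10.
Eshan is living and takes 1/10.
Tarun is living and takes 1/10.
Lakshmi is living and takes 1/10.
Deepa predeceased; the 1/10 allotted to Deepa's branch passes to Deepa's issue by representation.
The 1/10 is divided into 3 equal shares of 1/30 among Manoj, Kavita, Falguni.
Manoj is living and takes 1/30.
Kavita predeceased; the 1/30 allotted to Kavita's branch passes to Kavita's issue by representation.
Hemant is the sole taker at this level and receives the full 1/30.
Falguni is living and takes 1/30.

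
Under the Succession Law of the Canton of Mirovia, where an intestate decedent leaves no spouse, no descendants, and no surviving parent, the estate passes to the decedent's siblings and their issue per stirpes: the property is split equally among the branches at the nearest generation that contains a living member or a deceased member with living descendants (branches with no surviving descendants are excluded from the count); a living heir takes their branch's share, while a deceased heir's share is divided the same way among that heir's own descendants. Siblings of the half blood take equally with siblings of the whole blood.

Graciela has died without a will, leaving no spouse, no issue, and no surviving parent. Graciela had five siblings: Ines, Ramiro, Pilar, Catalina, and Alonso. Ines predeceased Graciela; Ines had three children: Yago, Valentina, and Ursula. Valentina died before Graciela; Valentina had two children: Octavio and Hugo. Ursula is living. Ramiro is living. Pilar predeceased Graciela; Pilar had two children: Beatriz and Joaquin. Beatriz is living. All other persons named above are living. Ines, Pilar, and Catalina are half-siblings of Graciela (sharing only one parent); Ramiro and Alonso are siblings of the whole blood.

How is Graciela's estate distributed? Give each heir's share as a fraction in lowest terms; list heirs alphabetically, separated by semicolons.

Alonso 1/5; Beatriz 1/10; Catalina 1/5; Hugo 1/30; Joaquin 1/10; Octavio 1/30; Ramiro 1/5; Ursula 1/15; Yago 1/15

No spouse, descendants, or parent survives, so the estate passes to Graciela's siblings per stirpes.
Half-blood and whole-blood siblings take equally under the stated rule.
The estate is divided into 5 equal shares of 1/5 among Ines, Ramiro, Pilar, Catalina, Alonso.
Ines predeceased; the 1/5 allotted to Ines's branch passes to Ines's issue by representation.
The 1/5 is divided into 3 equal shares of 1/15 among Yago, Valentina, Ursula.
Yago is living and takes 1/15.
Valentina predeceased; the 1/15 allotted to Valentina's branch passes to Valentina's issue by representation.
The 1/15 is divided into 2 equal shares of 1/30 among Octavio, Hugo.
Octavio is living and takes 1/30.
Hugo is living and takes 1/30.
Ursula is living and takes 1/15.
Ramiro is living and takes 1/5.
Pilar predeceased; the 1/5 allotted to Pilar's branch passes to Pilar's issue by representation.
The 1/5 is divided into 2 equal shares of 1/10 among Beatriz, Joaquin.
Beatriz is living and takes 1/10.
Joaquin is living and takes 1/10.
Catalina is living and takes 1/5.
Alonso is living and takes 1/5.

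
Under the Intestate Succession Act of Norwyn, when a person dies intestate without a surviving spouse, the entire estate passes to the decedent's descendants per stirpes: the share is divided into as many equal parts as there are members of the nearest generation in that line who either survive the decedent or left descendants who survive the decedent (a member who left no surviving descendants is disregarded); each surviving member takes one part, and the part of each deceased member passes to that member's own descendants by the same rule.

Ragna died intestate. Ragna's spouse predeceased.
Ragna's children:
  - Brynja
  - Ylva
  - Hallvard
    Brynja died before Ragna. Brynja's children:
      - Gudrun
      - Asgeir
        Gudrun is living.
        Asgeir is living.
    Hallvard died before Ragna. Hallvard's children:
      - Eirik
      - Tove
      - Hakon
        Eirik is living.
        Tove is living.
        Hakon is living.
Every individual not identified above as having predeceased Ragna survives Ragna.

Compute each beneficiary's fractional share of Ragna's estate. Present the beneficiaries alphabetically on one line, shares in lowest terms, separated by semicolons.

There is no surviving spouse, so the entire estate passes to Ragna's descendants per stirpes.
The estate is divided into 3 equal shares of 1/3 among Brynja, Ylva, Hallvard.
Brynja predeceased; the 1/3 allotted to Brynja's branch passes to Brynja's issue by representation.
The 1/3 is divided into 2 equal shares of 1/6 among Gudrun, Asgeir.
Gudrun is living and takes 1/6.
Asgeir is living and takes 1/6.
Ylva is living and takes 1/3.
Hallvard predeceased; the 1/3 allotted to Hallvard's branch passes to Hallvard's issue by representation.
The 1/3 is divided into 3 equal shares of 1/9 among Eirik, Tove, Hakon.
Eirik is living and takes 1/9.
Tove is living and takes 1/9.
Hakon is living and takes 1/9.

Asgeir 1/6; Eirik 1/9; Gudrun 1/6; Hakon 1/9; Tove 1/9; Ylva 1/3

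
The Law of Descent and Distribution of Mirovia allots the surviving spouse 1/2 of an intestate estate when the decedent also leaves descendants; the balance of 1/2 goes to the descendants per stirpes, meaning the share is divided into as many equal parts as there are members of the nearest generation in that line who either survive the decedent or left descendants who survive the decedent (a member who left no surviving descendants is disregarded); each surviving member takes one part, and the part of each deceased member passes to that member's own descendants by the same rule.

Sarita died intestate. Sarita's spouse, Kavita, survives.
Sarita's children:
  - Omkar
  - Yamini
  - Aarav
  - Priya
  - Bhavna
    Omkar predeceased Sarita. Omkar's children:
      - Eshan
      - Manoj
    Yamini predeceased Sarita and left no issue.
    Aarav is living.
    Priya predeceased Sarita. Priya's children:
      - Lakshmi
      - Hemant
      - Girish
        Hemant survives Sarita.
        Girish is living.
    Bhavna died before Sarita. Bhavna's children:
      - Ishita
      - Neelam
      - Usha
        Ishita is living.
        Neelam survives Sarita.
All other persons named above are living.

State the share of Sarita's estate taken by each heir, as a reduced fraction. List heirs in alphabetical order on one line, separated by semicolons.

Kavita, as surviving spouse, takes 1/2.
The remaining 1/2 passes to Sarita's descendants per stirpes.
Yamini left no surviving issue, so that branch lapses and is disregarded.
The 1/2 is divided into 4 equal shares of 1/8 among Omkar, Aarav, Priya, Bhavna.
Omkar predeceased; the 1/8 allotted to Omkar's branch passes to Omkar's issue by representation.
The 1/8 is divided into 2 equal shares of 1/16 among Eshan, Manoj.
Eshan is living and takes 1/16.
Manoj is living and takes 1/16.
Aarav is living and takes 1/8.
Priya predeceased; the 1/8 allotted to Priya's branch passes to Priya's issue by representation.
The 1/8 is divided into 3 equal shares of 1/24 among Lakshmi, Hemant, Girish.
Lakshmi is living and takes 1/24.
Hemant is living and takes 1/24.
Girish is living and takes 1/24.
Bhavna predeceased; the 1/8 allotted to Bhavna's branch passes to Bhavna's issue by representation.
The 1/8 is divided into 3 equal shares of 1/24 among Ishita, Neelam, Usha.
Ishita is living and takes 1/24.
Neelam is living and takes 1/24.
Usha is living and takes 1/24.

Aarav 1/8; Eshan 1/16; Girish 1/24; Hemant 1/24; Ishita 1/24; Kavita 1/2; Lakshmi 1/24; Manoj 1/16; Neelam 1/24; Usha 1/24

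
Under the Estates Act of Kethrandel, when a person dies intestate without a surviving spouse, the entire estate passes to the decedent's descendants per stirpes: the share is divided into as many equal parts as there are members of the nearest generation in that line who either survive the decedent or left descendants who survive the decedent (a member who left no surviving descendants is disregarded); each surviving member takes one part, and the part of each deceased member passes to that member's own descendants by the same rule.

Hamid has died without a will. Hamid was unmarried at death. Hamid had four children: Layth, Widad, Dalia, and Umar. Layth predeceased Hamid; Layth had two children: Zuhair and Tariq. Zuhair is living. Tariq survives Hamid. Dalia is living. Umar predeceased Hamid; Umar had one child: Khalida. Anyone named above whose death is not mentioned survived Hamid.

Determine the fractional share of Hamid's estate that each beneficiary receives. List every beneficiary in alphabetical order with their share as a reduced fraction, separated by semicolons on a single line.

There is no surviving spouse, so the entire estate passes to Hamid's descendants per stirpes.
The estate is divided into 4 equal shares of 1/4 among Layth, Widad, Dalia, Umar.
Layth predeceased; the 1/4 allotted to Layth's branch passes to Layth's issue by representation.
The 1/4 is divided into 2 equal shares of 1/8 among Zuhair, Tariq.
Zuhair is living and takes 1/8.
Tariq is living and takes 1/8.
Widad is living and takes 1/4.
Dalia is living and takes 1/4.
Umar predeceased; the 1/4 allotted to Umar's branch passes to Umar's issue by representation.
Khalida is the sole taker at this level and receives the full 1/4.

Dalia 1/4; Khalida 1/4; Tariq 1/8; Widad 1/4; Zuhair 1/8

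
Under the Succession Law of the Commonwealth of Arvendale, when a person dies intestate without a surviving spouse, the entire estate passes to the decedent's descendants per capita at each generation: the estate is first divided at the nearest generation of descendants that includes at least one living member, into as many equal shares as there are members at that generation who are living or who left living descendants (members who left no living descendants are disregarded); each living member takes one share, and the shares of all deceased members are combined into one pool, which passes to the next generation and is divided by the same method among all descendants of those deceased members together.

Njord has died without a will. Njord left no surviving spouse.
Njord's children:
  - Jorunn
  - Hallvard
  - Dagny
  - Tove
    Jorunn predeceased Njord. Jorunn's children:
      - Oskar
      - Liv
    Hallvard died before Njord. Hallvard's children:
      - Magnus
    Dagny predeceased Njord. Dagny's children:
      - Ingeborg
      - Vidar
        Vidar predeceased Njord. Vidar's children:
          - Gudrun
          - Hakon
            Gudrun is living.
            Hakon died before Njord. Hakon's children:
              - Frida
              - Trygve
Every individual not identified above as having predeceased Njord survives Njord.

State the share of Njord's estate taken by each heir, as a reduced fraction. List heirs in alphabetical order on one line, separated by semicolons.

There is no surviving spouse, so the entire estate passes to Njord's descendants per capita at each generation.
At generation 1 (Jorunn, Hallvard, Dagny, Tove) there are 4 shares of (1)/4 = 1/4 each.
Living: Tove — each takes 1/4.
Deceased: Jorunn, Hallvard, and Dagny. Their combined 3/4 is pooled and carried to generation 2.
At generation 2 (Oskar, Liv, Magnus, Ingeborg, Vidar) there are 5 shares of (3/4)/5 = 3/20 each.
Living: Oskar, Liv, Magnus, and Ingeborg — each takes 3/20.
Deceased: Vidar. That 3/20 share is carried to generation 3.
At generation 3 (Gudrun, Hakon) there are 2 shares of (3/20)/2 = 3/40 each.
Living: Gudrun — each takes 3/40.
Deceased: Hakon. That 3/40 share is carried to generation 4.
At generation 4 (Frida, Trygve) there are 2 shares of (3/40)/2 = 3/80 each.
Living: Frida and Trygve — each takes 3/80.

Frida 3/80; Gudrun 3/40; Ingeborg 3/20; Liv 3/20; Magnus 3/20; Oskar 3/20; Tove 1/4; Trygve 3/80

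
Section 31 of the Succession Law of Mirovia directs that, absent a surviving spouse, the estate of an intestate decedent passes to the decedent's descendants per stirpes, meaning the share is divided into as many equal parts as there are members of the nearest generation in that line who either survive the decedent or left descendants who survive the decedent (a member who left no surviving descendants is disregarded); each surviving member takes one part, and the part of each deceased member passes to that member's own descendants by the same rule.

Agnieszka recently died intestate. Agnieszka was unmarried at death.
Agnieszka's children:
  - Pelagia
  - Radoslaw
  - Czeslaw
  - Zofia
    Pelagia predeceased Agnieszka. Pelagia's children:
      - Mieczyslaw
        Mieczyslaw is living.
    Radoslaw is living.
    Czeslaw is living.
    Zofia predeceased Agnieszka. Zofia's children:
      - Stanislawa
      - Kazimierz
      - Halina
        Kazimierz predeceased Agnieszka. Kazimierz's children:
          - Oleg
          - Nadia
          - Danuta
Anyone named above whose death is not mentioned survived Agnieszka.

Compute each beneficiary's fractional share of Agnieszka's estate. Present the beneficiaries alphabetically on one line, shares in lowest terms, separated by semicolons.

There is no surviving spouse, so the entire estate passes to Agnieszka's descendants per stirpes.
The estate is divided into 4 equal shares of 1/4 among Pelagia, Radoslaw, Czeslaw, Zofia.
Pelagia predeceased; the 1/4 allotted to Pelagia's branch passes to Pelagia's issue by representation.
Mieczyslaw is the sole taker at this level and receives the full 1/4.
Radoslaw is living and takes 1/4.
Czeslaw is living and takes 1/4.
Zofia predeceased; the 1/4 allotted to Zofia's branch passes to Zofia's issue by representation.
The 1/4 is divided into 3 equal shares of 1/12 among Stanislawa, Kazimierz, Halina.
Stanislawa is living and takes 1/12.
Kazimierz predeceased; the 1/12 allotted to Kazimierz's branch passes to Kazimierz's issue by representation.
The 1/12 is divided into 3 equal shares of 1/36 among Oleg, Nadia, Danuta.
Oleg is living and takes 1/36.
Nadia is living and takes 1/36.
Danuta is living and takes 1/36.
Halina is living and takes 1/12.

Czeslaw 1/4; Danuta 1/36; Halina 1/12; Mieczyslaw 1/4; Nadia 1/36; Oleg 1/36; Radoslaw 1/4; Stanislawa 1/12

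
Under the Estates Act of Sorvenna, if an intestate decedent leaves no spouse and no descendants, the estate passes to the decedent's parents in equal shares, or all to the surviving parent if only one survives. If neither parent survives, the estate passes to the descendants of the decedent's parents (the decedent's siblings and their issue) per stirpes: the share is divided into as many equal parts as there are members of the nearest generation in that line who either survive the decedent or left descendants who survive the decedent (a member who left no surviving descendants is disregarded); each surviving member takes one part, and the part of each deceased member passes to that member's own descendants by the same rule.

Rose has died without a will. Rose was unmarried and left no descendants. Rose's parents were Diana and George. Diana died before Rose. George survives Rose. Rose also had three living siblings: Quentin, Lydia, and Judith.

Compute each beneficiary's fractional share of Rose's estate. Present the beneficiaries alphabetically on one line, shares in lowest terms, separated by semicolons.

George 1

Only one parent, George, survives, so George takes the entire estate. The siblings take nothing because a surviving parent has priority.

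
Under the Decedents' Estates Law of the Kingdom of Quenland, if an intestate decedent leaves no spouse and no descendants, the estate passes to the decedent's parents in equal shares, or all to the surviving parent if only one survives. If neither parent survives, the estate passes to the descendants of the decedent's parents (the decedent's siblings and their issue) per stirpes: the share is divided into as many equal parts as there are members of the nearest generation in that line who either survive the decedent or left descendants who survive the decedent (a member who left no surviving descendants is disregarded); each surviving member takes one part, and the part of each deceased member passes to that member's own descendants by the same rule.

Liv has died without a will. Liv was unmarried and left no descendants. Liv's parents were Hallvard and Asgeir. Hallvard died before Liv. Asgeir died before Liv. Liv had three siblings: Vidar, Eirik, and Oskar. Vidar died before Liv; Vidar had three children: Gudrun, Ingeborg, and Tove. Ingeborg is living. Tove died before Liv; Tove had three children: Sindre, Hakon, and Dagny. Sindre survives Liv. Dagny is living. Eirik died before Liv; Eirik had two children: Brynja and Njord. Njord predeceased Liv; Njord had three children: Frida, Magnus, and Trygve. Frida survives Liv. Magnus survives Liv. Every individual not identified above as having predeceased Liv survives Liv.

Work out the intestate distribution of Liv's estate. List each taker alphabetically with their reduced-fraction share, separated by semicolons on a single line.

Brynja 1/6; Dagny 1/27; Frida 1/18; Gudrun 1/9; Hakon 1/27; Ingeborg 1/9; Magnus 1/18; Oskar 1/3; Sindre 1/27; Trygve 1/18

Neither parent survives and there are no descendants, so the estate passes to Liv's siblings and their issue per stirpes.
The estate is divided into 3 equal shares of 1/3 among Vidar, Eirik, Oskar.
Vidar predeceased; the 1/3 allotted to Vidar's branch passes to Vidar's issue by representation.
The 1/3 is divided into 3 equal shares of 1/9 among Gudrun, Ingeborg, Tove.
Gudrun is living and takes 1/9.
Ingeborg is living and takes 1/9.
Tove predeceased; the 1/9 allotted to Tove's branch passes to Tove's issue by representation.
The 1/9 is divided into 3 equal shares of 1/27 among Sindre, Hakon, Dagny.
Sindre is living and takes 1/27.
Hakon is living and takes 1/27.
Dagny is living and takes 1/27.
Eirik predeceased; the 1/3 allotted to Eirik's branch passes to Eirik's issue by representation.
The 1/3 is divided into 2 equal shares of 1/6 among Brynja, Njord.
Brynja is living and takes 1/6.
Njord predeceased; the 1/6 allotted to Njord's branch passes to Njord's issue by representation.
The 1/6 is divided into 3 equal shares of 1/18 among Frida, Magnus, Trygve.
Frida is living and takes 1/18.
Magnus is living and takes 1/18.
Trygve is living and takes 1/18.
Oskar is living and takes 1/3.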